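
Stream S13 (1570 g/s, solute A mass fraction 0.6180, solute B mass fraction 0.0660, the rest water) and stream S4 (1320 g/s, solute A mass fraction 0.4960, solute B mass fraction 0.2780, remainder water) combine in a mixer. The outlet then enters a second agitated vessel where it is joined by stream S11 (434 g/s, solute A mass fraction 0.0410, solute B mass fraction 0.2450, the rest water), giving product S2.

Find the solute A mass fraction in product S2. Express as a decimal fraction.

Overall, product flow = 3324 g/s.
solute A in = 1570×0.618 + 1320×0.496 + 434×0.041 = 1642.8 g/s.
solute A fraction in S2 = 0.4942.

0.4942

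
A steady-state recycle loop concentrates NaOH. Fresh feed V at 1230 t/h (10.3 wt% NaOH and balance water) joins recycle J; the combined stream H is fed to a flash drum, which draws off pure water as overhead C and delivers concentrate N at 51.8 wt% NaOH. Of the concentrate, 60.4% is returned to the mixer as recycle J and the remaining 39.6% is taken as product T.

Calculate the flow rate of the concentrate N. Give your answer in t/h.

Overall NaOH balance (none leaves overhead): NaOH in fresh feed = NaOH in product, i.e. 1230×0.103 = (1−0.604)·N·0.518.
N = 126.69/(0.518×0.396) = 617.61 t/h.

617.6 t/h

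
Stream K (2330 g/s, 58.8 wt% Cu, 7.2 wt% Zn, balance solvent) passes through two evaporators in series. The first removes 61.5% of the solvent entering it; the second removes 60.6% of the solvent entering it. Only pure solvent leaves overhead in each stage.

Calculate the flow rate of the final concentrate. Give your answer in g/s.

solvent in feed = 2330×0.340 = 792.2 g/s.
After stage 1: solvent left = (1−0.615)×792.2 = 305; stream total = 1842.8 g/s.
After stage 2: solvent left = (1−0.606)×305 = 120.17; final concentrate = 1658 g/s.

1658 g/s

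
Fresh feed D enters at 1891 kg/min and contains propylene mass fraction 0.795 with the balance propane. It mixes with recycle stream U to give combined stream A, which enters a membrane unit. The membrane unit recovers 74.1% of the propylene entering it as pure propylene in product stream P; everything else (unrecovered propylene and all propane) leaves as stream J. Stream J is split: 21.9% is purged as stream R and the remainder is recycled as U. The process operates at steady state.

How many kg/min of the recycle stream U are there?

1764 kg/min

propane enters only via D and leaves only via the purge: 1891×0.205 = 0.219×(propane in J), and the membrane unit passes all propane, so propane in A = propane in J = 1770.1 kg/min.
propylene in A: m_A = 1891×0.795 + (1−0.219)·(1−0.741)·m_A, so m_A = 1503.3/0.7977 = 1884.5 kg/min.
J = (1−0.741)×1884.5 + 1770.1 = 2258.2 kg/min.
Recycle U = (1−0.219)×2258.2 = 1763.7 kg/min.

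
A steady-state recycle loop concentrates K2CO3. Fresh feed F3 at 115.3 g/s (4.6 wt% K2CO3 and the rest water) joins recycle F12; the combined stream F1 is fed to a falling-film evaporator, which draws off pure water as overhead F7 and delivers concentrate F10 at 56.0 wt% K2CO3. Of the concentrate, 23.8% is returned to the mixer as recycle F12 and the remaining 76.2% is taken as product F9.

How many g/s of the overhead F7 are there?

105.8 g/s

Overall K2CO3 balance (none leaves overhead): K2CO3 in fresh feed = K2CO3 in product, i.e. 115.3×0.046 = (1−0.238)·F10·0.560.
F10 = 5.3038/(0.560×0.762) = 12.429 g/s.
Recycle F12 = 0.238×12.429 = 2.9582 g/s.
Combined feed F1 = 115.3 + 2.9582 = 118.26 g/s.
Overhead F7 = F1 − F10 = 118.26 − 12.429 = 105.83 g/s.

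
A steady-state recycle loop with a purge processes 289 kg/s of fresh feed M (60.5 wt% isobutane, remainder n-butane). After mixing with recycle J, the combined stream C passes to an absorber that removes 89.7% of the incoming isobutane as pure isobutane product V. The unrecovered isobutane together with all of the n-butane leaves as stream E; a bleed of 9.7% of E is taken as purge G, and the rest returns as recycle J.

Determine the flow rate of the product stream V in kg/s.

172.9 kg/s

isobutane in C: m_A = 289×0.605 + (1−0.097)·(1−0.897)·m_A, so m_A = 174.84/0.9070 = 192.77 kg/s.
Product V = 0.897×192.77 = 172.92 kg/s.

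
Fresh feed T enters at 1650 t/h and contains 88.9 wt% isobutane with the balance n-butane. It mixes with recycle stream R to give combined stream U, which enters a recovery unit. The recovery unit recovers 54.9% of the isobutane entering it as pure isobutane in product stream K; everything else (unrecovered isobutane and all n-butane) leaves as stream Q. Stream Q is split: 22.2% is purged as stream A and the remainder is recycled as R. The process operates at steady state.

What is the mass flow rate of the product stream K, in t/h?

isobutane in U: m_A = 1650×0.889 + (1−0.222)·(1−0.549)·m_A, so m_A = 1466.8/0.6491 = 2259.7 t/h.
Product K = 0.549×2259.7 = 1240.6 t/h.

1241 t/h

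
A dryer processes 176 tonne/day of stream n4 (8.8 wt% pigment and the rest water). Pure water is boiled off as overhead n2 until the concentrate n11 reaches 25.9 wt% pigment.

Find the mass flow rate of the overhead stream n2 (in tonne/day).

116.2 tonne/day

pigment is conserved: 176×0.088 = 15.488 tonne/day all reports to the concentrate.
Concentrate = 15.488/(target fraction) = 59.799 tonne/day.
Overhead = 176 − 59.799 = 116.2 tonne/day.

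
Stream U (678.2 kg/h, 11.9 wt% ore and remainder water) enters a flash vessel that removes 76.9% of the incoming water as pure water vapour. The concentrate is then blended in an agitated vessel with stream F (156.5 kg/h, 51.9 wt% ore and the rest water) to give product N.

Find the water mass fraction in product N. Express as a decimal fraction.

Vapour removed = 0.769×0.881×678.2 = 459.47 kg/h; concentrate = 218.73 kg/h.
water reaching the mixer = 138.02 (from concentrate) + 156.5×0.481 = 213.3 kg/h.
Product flow = 218.73 + 156.5 = 375.23 kg/h; water fraction = 0.5684.

0.5684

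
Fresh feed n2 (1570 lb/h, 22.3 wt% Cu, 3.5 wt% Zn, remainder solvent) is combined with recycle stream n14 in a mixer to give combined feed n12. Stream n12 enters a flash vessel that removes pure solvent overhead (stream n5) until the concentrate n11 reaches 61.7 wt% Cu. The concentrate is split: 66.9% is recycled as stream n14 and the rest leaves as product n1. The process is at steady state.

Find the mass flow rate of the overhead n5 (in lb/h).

Overall Cu balance (none leaves overhead): Cu in fresh feed = Cu in product, i.e. 1570×0.223 = (1−0.669)·n11·0.617.
n11 = 350.11/(0.617×0.331) = 1714.3 lb/h.
Recycle n14 = 0.669×1714.3 = 1146.9 lb/h.
Combined feed n12 = 1570 + 1146.9 = 2716.9 lb/h.
Overhead n5 = n12 − n11 = 2716.9 − 1714.3 = 1002.6 lb/h.

1003 lb/h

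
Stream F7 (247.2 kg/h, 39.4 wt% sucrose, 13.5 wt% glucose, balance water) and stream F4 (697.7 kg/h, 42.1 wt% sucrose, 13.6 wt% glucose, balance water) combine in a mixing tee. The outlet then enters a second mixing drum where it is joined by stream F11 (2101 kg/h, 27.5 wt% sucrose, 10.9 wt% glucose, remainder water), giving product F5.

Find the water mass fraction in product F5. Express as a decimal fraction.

Overall, product flow = 3045.9 kg/h.
water in = 247.2×0.471 + 697.7×0.443 + 2101×0.616 = 1719.7 kg/h.
water fraction in F5 = 0.565.

0.565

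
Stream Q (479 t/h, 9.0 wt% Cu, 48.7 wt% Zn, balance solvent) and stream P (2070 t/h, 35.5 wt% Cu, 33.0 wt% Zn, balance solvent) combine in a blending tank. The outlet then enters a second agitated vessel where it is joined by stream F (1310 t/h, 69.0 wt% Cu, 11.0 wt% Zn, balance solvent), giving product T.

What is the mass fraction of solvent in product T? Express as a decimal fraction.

0.289

Overall, product flow = 3859 t/h.
solvent in = 479×0.423 + 2070×0.315 + 1310×0.200 = 1116.7 t/h.
solvent fraction in T = 0.289.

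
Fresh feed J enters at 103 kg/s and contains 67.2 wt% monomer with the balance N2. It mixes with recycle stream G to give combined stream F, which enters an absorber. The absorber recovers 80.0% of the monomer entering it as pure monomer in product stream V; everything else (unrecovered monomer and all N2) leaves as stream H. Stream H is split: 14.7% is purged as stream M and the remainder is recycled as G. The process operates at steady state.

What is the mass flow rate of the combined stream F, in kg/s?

313.3 kg/s

N2 enters only via J and leaves only via the purge: 103×0.328 = 0.147×(N2 in H), and the absorber passes all N2, so N2 in F = N2 in H = 229.82 kg/s.
monomer in F: m_A = 103×0.672 + (1−0.147)·(1−0.800)·m_A, so m_A = 69.216/0.8294 = 83.453 kg/s.
F = 83.453 + 229.82 = 313.28 kg/s.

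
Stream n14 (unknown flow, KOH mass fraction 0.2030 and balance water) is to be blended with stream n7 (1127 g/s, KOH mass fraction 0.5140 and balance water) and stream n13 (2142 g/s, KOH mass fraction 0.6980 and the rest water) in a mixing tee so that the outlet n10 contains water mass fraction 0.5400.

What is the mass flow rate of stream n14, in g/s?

2220 g/s

Let n14 be the unknown flow. Total out = 3269 + n14.
water balance: 1194.6 + 0.797·n14 = 0.540·(3269 + n14)
(0.797 − 0.540)·n14 = 0.540×3269 − 1194.6 = 570.65
n14 = 570.65 / 0.257 = 2220.4 g/s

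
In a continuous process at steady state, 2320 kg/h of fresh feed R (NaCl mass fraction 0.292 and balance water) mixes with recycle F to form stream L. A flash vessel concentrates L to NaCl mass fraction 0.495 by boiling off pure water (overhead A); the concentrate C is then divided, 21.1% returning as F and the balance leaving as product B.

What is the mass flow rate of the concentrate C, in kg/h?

1735 kg/h

Overall NaCl balance (none leaves overhead): NaCl in fresh feed = NaCl in product, i.e. 2320×0.292 = (1−0.211)·C·0.495.
C = 677.44/(0.495×0.789) = 1734.6 kg/h.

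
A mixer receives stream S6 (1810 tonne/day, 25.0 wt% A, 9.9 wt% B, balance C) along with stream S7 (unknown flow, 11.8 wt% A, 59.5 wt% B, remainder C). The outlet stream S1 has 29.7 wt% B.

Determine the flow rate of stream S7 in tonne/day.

Let S7 be the unknown flow. Total out = 1810 + S7.
B balance: 179.19 + 0.595·S7 = 0.297·(1810 + S7)
(0.595 − 0.297)·S7 = 0.297×1810 − 179.19 = 358.38
S7 = 358.38 / 0.298 = 1202.6 tonne/day

1203 tonne/day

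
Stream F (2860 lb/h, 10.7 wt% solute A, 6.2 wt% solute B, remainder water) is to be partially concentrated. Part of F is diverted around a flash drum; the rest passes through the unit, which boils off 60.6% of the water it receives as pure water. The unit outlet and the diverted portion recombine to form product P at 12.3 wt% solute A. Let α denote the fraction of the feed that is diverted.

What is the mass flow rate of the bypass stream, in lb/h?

All 2860×0.107 = 306.02 lb/h of solute A reaches P, so P = 306.02/0.123 = 2488 lb/h and vapour = 372.03 lb/h.
The evaporator receives (1−α)·2860 of feed at 0.831 water and removes 0.606 of that water:
0.606×0.831×(1−α)×2860 = 372.03
(1−α) = 372.03/1440.3 = 0.2583;  α = 0.7417.
Bypass flow = 0.7417×2860 = 2121.2 lb/h.

2121 lb/h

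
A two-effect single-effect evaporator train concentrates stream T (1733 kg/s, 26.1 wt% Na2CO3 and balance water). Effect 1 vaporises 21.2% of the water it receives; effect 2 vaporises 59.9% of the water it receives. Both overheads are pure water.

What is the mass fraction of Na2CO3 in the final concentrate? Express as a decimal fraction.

0.528

water in feed = 1733×0.739 = 1280.7 kg/s.
After stage 1: water left = (1−0.212)×1280.7 = 1009.2; stream total = 1461.5 kg/s.
After stage 2: water left = (1−0.599)×1009.2 = 404.68; final concentrate = 856.99 kg/s.
Na2CO3 fraction = 452.31/856.99 = 0.528.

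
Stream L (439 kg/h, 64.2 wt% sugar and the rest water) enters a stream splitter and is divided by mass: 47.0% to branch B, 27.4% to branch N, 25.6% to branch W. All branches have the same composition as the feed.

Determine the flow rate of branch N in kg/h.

120.3 kg/h

Branch N flow = 0.274×439 = 120.29 kg/h.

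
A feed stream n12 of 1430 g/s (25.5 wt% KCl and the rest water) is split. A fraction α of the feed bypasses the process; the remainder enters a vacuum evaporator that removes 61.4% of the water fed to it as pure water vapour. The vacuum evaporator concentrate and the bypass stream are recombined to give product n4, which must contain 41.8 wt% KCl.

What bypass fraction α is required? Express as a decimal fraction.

0.148

All 1430×0.255 = 364.65 g/s of KCl reaches n4, so n4 = 364.65/0.418 = 872.37 g/s and vapour = 557.63 g/s.
The evaporator receives (1−α)·1430 of feed at 0.745 water and removes 0.614 of that water:
0.614×0.745×(1−α)×1430 = 557.63
(1−α) = 557.63/654.12 = 0.8525;  α = 0.1475.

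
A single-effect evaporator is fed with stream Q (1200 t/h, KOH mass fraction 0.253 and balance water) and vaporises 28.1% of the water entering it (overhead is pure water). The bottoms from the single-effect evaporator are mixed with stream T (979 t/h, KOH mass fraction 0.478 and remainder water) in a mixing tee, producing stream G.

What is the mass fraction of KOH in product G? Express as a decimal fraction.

Vapour removed = 0.281×0.747×1200 = 251.89 t/h; concentrate = 948.11 t/h.
KOH reaching the mixer = 303.6 (from concentrate) + 979×0.478 = 771.56 t/h.
Product flow = 948.11 + 979 = 1927.1 t/h; KOH fraction = 0.400.

0.400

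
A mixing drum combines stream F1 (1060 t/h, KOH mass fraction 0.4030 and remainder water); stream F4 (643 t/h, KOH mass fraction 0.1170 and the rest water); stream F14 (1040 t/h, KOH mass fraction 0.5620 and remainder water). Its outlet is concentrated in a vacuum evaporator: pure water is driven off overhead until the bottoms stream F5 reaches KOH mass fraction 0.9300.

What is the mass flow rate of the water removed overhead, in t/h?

KOH entering = 1060×0.403 + 643×0.117 + 1040×0.562 = 1086.9 t/h.
All KOH reports to F5, so F5 = 1086.9/0.930 = 1168.7 t/h.
Total feed = 2743 t/h; overhead = 2743 − 1168.7 = 1574.3 t/h.

1574 t/h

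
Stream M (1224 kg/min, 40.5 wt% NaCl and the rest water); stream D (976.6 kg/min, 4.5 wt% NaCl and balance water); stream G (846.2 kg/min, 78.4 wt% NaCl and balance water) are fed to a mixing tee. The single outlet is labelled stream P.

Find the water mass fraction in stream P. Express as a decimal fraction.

0.605

Total flow out = 1224 + 976.6 + 846.2 = 3046.8 kg/min.
water in = 1224×0.595 + 976.6×0.955 + 846.2×0.216 = 1843.7 kg/min.
water mass fraction in P = 1843.7/3046.8 = 0.605.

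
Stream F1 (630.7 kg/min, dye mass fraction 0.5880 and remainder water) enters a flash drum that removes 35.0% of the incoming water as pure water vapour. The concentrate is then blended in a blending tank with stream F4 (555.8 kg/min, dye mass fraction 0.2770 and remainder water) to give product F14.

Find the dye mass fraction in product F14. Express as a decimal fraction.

0.4790

Vapour removed = 0.350×0.412×630.7 = 90.947 kg/min; concentrate = 539.75 kg/min.
dye reaching the mixer = 370.85 (from concentrate) + 555.8×0.277 = 524.81 kg/min.
Product flow = 539.75 + 555.8 = 1095.6 kg/min; dye fraction = 0.4790.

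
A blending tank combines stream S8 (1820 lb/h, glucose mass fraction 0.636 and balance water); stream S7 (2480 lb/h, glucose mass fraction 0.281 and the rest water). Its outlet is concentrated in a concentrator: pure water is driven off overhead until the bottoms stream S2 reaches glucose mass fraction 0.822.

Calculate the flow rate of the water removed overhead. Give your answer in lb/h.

2044 lb/h

glucose entering = 1820×0.636 + 2480×0.281 = 1854.4 lb/h.
All glucose reports to S2, so S2 = 1854.4/0.822 = 2256 lb/h.
Total feed = 4300 lb/h; overhead = 4300 − 2256 = 2044 lb/h.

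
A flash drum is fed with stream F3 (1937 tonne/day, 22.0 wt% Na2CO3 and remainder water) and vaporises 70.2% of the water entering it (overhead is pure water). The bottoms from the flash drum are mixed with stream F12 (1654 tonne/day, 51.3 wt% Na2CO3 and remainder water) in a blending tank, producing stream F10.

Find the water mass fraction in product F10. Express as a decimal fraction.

Vapour removed = 0.702×0.780×1937 = 1060.6 tonne/day; concentrate = 876.38 tonne/day.
water reaching the mixer = 450.24 (from concentrate) + 1654×0.487 = 1255.7 tonne/day.
Product flow = 876.38 + 1654 = 2530.4 tonne/day; water fraction = 0.4963.

0.4963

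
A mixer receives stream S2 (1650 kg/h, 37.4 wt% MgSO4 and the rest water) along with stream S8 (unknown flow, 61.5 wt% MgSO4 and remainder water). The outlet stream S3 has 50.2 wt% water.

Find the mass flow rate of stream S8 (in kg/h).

1749 kg/h

Let S8 be the unknown flow. Total out = 1650 + S8.
water balance: 1032.9 + 0.385·S8 = 0.502·(1650 + S8)
(0.385 − 0.502)·S8 = 0.502×1650 − 1032.9 = -204.6
S8 = -204.6 / -0.117 = 1748.7 kg/h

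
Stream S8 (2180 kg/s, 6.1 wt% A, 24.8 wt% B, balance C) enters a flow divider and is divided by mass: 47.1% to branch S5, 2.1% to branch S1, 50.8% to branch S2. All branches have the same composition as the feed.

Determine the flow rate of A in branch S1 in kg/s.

Branch S1 total = 0.021×2180 = 45.78 kg/s.
A in S1 = 0.061×45.78 = 2.7926 kg/s.

2.793 kg/s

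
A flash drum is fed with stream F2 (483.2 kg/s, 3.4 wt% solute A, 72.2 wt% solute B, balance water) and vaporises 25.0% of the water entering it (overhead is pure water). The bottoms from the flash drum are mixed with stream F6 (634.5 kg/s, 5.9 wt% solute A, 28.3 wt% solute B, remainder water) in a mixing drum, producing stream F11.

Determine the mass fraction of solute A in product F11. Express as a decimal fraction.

Vapour removed = 0.250×0.244×483.2 = 29.475 kg/s; concentrate = 453.72 kg/s.
solute A reaching the mixer = 16.429 (from concentrate) + 634.5×0.059 = 53.864 kg/s.
Product flow = 453.72 + 634.5 = 1088.2 kg/s; solute A fraction = 0.049.

0.049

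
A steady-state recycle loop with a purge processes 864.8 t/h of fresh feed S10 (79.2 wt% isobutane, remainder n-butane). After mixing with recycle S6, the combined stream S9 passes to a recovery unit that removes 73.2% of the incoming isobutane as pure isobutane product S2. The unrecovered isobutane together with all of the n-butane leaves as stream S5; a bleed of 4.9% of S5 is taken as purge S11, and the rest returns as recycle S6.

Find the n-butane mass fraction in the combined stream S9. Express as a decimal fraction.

0.800

n-butane enters only via S10 and leaves only via the purge: 864.8×0.208 = 0.049×(n-butane in S5), and the recovery unit passes all n-butane, so n-butane in S9 = n-butane in S5 = 3671 t/h.
isobutane in S9: m_A = 864.8×0.792 + (1−0.049)·(1−0.732)·m_A, so m_A = 684.92/0.7451 = 919.19 t/h.
S9 = 919.19 + 3671 = 4590.2 t/h.
n-butane fraction in S9 = 3671/4590.2 = 0.800.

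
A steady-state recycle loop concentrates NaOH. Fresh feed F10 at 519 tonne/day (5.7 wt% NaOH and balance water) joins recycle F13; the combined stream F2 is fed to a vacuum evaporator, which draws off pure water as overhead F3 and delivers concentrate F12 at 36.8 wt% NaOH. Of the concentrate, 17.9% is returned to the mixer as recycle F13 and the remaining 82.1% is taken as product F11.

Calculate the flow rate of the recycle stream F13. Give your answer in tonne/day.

17.53 tonne/day

Overall NaOH balance (none leaves overhead): NaOH in fresh feed = NaOH in product, i.e. 519×0.057 = (1−0.179)·F12·0.368.
F12 = 29.583/(0.368×0.821) = 97.915 tonne/day.
Recycle F13 = 0.179×97.915 = 17.527 tonne/day.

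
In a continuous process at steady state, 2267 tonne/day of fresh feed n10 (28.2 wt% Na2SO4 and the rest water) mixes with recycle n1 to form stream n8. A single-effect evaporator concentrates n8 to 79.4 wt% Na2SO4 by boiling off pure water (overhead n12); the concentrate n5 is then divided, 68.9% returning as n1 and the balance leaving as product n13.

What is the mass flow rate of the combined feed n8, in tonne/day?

4051 tonne/day

Overall Na2SO4 balance (none leaves overhead): Na2SO4 in fresh feed = Na2SO4 in product, i.e. 2267×0.282 = (1−0.689)·n5·0.794.
n5 = 639.29/(0.794×0.311) = 2588.9 tonne/day.
Recycle n1 = 0.689×2588.9 = 1783.8 tonne/day.
Combined feed n8 = 2267 + 1783.8 = 4050.8 tonne/day.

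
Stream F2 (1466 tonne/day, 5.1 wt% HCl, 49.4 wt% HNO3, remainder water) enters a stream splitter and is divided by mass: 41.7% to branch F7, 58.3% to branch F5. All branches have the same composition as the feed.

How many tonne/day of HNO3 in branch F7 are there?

Branch F7 total = 0.417×1466 = 611.32 tonne/day.
HNO3 in F7 = 0.494×611.32 = 301.99 tonne/day.

302 tonne/day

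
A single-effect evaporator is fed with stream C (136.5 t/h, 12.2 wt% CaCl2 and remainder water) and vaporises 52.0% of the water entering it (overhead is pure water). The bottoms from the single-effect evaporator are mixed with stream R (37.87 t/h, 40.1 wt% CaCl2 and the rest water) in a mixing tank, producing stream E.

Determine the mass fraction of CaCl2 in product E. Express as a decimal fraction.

0.284

Vapour removed = 0.520×0.878×136.5 = 62.32 t/h; concentrate = 74.18 t/h.
CaCl2 reaching the mixer = 16.653 (from concentrate) + 37.87×0.401 = 31.839 t/h.
Product flow = 74.18 + 37.87 = 112.05 t/h; CaCl2 fraction = 0.284.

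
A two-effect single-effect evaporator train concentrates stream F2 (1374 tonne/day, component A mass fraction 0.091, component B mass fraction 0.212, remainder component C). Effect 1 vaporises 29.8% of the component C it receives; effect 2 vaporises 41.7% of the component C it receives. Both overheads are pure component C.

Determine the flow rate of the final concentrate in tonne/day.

808.3 tonne/day

component C in feed = 1374×0.697 = 957.68 tonne/day.
After stage 1: component C left = (1−0.298)×957.68 = 672.29; stream total = 1088.6 tonne/day.
After stage 2: component C left = (1−0.417)×672.29 = 391.95; final concentrate = 808.27 tonne/day.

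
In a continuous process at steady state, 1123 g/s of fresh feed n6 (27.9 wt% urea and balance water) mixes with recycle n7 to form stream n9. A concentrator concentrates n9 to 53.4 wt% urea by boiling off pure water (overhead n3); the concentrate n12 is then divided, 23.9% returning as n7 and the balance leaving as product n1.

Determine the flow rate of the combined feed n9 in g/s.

1307 g/s

Overall urea balance (none leaves overhead): urea in fresh feed = urea in product, i.e. 1123×0.279 = (1−0.239)·n12·0.534.
n12 = 313.32/(0.534×0.761) = 771.01 g/s.
Recycle n7 = 0.239×771.01 = 184.27 g/s.
Combined feed n9 = 1123 + 184.27 = 1307.3 g/s.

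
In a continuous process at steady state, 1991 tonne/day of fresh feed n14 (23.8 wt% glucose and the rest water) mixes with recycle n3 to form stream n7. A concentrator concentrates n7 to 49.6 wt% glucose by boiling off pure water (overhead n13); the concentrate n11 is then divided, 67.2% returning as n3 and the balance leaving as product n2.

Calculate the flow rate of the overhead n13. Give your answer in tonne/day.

Overall glucose balance (none leaves overhead): glucose in fresh feed = glucose in product, i.e. 1991×0.238 = (1−0.672)·n11·0.496.
n11 = 473.86/(0.496×0.328) = 2912.7 tonne/day.
Recycle n3 = 0.672×2912.7 = 1957.3 tonne/day.
Combined feed n7 = 1991 + 1957.3 = 3948.3 tonne/day.
Overhead n13 = n7 − n11 = 3948.3 − 2912.7 = 1035.6 tonne/day.

1036 tonne/day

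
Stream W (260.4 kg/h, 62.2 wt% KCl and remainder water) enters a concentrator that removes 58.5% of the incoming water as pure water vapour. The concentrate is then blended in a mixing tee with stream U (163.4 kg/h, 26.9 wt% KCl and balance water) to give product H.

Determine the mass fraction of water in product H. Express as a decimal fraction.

Vapour removed = 0.585×0.378×260.4 = 57.582 kg/h; concentrate = 202.82 kg/h.
water reaching the mixer = 40.849 (from concentrate) + 163.4×0.731 = 160.29 kg/h.
Product flow = 202.82 + 163.4 = 366.22 kg/h; water fraction = 0.438.

0.438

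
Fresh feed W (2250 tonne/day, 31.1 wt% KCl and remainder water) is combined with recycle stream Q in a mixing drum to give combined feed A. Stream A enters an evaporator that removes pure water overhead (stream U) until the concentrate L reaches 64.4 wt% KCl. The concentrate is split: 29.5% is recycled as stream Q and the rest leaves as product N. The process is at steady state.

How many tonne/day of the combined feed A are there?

2705 tonne/day

Overall KCl balance (none leaves overhead): KCl in fresh feed = KCl in product, i.e. 2250×0.311 = (1−0.295)·L·0.644.
L = 699.75/(0.644×0.705) = 1541.2 tonne/day.
Recycle Q = 0.295×1541.2 = 454.66 tonne/day.
Combined feed A = 2250 + 454.66 = 2704.7 tonne/day.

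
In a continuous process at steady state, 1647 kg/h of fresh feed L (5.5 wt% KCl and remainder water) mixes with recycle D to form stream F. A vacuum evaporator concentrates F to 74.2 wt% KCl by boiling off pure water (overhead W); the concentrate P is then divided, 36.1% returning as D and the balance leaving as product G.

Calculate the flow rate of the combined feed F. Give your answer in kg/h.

Overall KCl balance (none leaves overhead): KCl in fresh feed = KCl in product, i.e. 1647×0.055 = (1−0.361)·P·0.742.
P = 90.585/(0.742×0.639) = 191.05 kg/h.
Recycle D = 0.361×191.05 = 68.97 kg/h.
Combined feed F = 1647 + 68.97 = 1716 kg/h.

1716 kg/h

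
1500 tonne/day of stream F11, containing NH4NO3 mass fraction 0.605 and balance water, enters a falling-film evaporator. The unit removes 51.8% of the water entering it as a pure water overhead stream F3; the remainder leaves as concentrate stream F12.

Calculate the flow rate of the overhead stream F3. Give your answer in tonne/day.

water entering = 1500×0.395 = 592.5 tonne/day; overhead removed = 0.518×592.5 = 306.92 tonne/day.

306.9 tonne/day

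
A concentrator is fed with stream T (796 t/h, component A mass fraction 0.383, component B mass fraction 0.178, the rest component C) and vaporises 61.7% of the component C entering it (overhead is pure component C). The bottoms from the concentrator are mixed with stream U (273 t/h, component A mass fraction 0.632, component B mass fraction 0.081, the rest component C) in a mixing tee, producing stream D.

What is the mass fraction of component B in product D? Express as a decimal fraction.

0.192

Vapour removed = 0.617×0.439×796 = 215.61 t/h; concentrate = 580.39 t/h.
component B reaching the mixer = 141.69 (from concentrate) + 273×0.081 = 163.8 t/h.
Product flow = 580.39 + 273 = 853.39 t/h; component B fraction = 0.192.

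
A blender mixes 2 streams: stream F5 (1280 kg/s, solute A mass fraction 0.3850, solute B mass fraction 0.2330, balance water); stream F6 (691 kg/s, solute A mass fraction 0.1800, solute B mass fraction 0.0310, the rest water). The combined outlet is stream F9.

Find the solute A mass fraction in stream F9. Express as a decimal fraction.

Total flow out = 1280 + 691 = 1971 kg/s.
solute A in = 1280×0.385 + 691×0.180 = 617.18 kg/s.
solute A mass fraction in F9 = 617.18/1971 = 0.3131.

0.3131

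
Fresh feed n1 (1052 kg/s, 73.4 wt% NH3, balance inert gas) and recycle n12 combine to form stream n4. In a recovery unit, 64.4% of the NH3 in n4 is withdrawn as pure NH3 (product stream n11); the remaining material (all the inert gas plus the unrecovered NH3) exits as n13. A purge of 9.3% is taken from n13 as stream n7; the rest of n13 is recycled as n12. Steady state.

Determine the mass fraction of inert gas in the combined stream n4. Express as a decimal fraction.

inert gas enters only via n1 and leaves only via the purge: 1052×0.266 = 0.093×(inert gas in n13), and the recovery unit passes all inert gas, so inert gas in n4 = inert gas in n13 = 3008.9 kg/s.
NH3 in n4: m_A = 1052×0.734 + (1−0.093)·(1−0.644)·m_A, so m_A = 772.17/0.6771 = 1140.4 kg/s.
n4 = 1140.4 + 3008.9 = 4149.3 kg/s.
inert gas fraction in n4 = 3008.9/4149.3 = 0.7252.

0.7252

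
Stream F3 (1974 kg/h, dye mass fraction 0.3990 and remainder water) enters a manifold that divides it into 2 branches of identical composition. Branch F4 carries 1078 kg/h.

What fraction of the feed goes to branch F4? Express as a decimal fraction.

Fraction to F4 = 1078/1974 = 0.5461.

0.546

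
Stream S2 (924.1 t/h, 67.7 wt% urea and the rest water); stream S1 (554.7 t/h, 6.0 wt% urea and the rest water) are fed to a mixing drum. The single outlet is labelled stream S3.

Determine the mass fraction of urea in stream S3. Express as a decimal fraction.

0.446

Total flow out = 924.1 + 554.7 = 1478.8 t/h.
urea in = 924.1×0.677 + 554.7×0.060 = 658.9 t/h.
urea mass fraction in S3 = 658.9/1478.8 = 0.446.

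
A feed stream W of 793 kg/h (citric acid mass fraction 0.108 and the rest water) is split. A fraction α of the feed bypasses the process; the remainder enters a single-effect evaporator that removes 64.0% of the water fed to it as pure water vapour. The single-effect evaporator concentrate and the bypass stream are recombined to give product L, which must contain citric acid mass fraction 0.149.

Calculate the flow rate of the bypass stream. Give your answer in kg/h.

All 793×0.108 = 85.644 kg/h of citric acid reaches L, so L = 85.644/0.149 = 574.79 kg/h and vapour = 218.21 kg/h.
The evaporator receives (1−α)·793 of feed at 0.892 water and removes 0.640 of that water:
0.640×0.892×(1−α)×793 = 218.21
(1−α) = 218.21/452.71 = 0.4820;  α = 0.5180.
Bypass flow = 0.5180×793 = 410.77 kg/h.

410.8 kg/h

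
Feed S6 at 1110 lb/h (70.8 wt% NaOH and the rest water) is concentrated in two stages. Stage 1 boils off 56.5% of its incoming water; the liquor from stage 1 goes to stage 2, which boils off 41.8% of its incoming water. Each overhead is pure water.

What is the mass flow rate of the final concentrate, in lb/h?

867.9 lb/h

water in feed = 1110×0.292 = 324.12 lb/h.
After stage 1: water left = (1−0.565)×324.12 = 140.99; stream total = 926.87 lb/h.
After stage 2: water left = (1−0.418)×140.99 = 82.057; final concentrate = 867.94 lb/h.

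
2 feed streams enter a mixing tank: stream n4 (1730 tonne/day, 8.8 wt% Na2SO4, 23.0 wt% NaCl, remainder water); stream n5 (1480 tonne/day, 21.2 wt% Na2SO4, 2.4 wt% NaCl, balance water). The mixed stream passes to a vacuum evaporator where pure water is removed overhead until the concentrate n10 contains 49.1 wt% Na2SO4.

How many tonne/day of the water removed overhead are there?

Na2SO4 entering = 1730×0.088 + 1480×0.212 = 466 tonne/day.
All Na2SO4 reports to n10, so n10 = 466/0.491 = 949.08 tonne/day.
Total feed = 3210 tonne/day; overhead = 3210 − 949.08 = 2260.9 tonne/day.

2261 tonne/day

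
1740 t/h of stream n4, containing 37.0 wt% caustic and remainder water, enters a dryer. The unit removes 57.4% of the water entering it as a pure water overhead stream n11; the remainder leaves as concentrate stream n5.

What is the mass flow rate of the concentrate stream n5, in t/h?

1111 t/h

water entering = 1740×0.630 = 1096.2 t/h; overhead removed = 0.574×1096.2 = 629.22 t/h.
Concentrate = 1740 − 629.22 = 1110.8 t/h.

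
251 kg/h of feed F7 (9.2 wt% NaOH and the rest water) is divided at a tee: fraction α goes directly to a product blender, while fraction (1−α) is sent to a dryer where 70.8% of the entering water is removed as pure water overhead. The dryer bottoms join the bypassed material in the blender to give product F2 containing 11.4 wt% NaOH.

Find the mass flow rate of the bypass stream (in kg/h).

175.7 kg/h

All 251×0.092 = 23.092 kg/h of NaOH reaches F2, so F2 = 23.092/0.114 = 202.56 kg/h and vapour = 48.439 kg/h.
The evaporator receives (1−α)·251 of feed at 0.908 water and removes 0.708 of that water:
0.708×0.908×(1−α)×251 = 48.439
(1−α) = 48.439/161.36 = 0.3002;  α = 0.6998.
Bypass flow = 0.6998×251 = 175.65 kg/h.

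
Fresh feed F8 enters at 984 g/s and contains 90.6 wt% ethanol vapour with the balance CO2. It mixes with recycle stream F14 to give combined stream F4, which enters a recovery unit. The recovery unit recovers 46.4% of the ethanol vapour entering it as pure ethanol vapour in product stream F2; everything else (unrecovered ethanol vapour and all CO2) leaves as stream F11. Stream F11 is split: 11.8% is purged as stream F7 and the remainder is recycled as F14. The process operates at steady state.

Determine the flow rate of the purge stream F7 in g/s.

199.4 g/s

CO2 enters only via F8 and leaves only via the purge: 984×0.094 = 0.118×(CO2 in F11), and the recovery unit passes all CO2, so CO2 in F4 = CO2 in F11 = 783.86 g/s.
ethanol vapour in F4: m_A = 984×0.906 + (1−0.118)·(1−0.464)·m_A, so m_A = 891.5/0.5272 = 1690.9 g/s.
F11 = (1−0.464)×1690.9 + 783.86 = 1690.2 g/s.
Purge F7 = 0.118×1690.2 = 199.44 g/s.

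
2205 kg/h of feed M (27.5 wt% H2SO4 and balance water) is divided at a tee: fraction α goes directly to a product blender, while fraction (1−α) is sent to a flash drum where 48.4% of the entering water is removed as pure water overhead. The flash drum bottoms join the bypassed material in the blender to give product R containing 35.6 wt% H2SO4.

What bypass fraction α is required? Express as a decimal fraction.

All 2205×0.275 = 606.38 kg/h of H2SO4 reaches R, so R = 606.38/0.356 = 1703.3 kg/h and vapour = 501.7 kg/h.
The evaporator receives (1−α)·2205 of feed at 0.725 water and removes 0.484 of that water:
0.484×0.725×(1−α)×2205 = 501.7
(1−α) = 501.7/773.73 = 0.6484;  α = 0.3516.

0.352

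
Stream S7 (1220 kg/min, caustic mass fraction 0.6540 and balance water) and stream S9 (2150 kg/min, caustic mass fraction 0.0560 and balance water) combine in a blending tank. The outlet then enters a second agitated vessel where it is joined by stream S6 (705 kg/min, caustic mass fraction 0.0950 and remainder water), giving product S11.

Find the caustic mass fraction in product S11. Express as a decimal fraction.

0.2418

Overall, product flow = 4075 kg/min.
caustic in = 1220×0.654 + 2150×0.056 + 705×0.095 = 985.25 kg/min.
caustic fraction in S11 = 0.2418.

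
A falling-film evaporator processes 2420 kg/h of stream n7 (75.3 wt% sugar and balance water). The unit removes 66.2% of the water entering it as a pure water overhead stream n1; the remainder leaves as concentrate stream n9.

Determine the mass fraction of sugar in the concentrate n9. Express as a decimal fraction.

0.900

sugar is not removed: 2420×0.753 = 1822.3 kg/h of sugar enters n9.
water entering = 2420×0.247 = 597.74 kg/h; overhead removed = 0.662×597.74 = 395.7 kg/h.
Concentrate = 2420 − 395.7 = 2024.3 kg/h.
Mass fraction = 1822.3/2024.3 = 0.900.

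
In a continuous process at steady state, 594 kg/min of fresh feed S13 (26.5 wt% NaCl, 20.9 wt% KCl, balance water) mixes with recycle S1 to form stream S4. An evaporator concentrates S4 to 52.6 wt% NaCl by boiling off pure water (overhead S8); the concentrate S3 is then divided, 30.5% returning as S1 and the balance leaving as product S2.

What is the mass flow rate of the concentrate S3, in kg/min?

430.6 kg/min

Overall NaCl balance (none leaves overhead): NaCl in fresh feed = NaCl in product, i.e. 594×0.265 = (1−0.305)·S3·0.526.
S3 = 157.41/(0.526×0.695) = 430.59 kg/min.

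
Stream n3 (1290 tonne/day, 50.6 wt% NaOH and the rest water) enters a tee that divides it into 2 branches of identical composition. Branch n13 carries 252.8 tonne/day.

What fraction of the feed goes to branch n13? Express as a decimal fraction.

Fraction to n13 = 252.8/1290 = 0.1960.

0.196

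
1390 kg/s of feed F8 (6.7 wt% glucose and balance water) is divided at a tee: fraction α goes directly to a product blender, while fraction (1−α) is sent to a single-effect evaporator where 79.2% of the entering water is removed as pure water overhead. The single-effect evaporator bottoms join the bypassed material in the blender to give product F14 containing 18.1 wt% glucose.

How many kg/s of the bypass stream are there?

205.2 kg/s

All 1390×0.067 = 93.13 kg/s of glucose reaches F14, so F14 = 93.13/0.181 = 514.53 kg/s and vapour = 875.47 kg/s.
The evaporator receives (1−α)·1390 of feed at 0.933 water and removes 0.792 of that water:
0.792×0.933×(1−α)×1390 = 875.47
(1−α) = 875.47/1027.1 = 0.8524;  α = 0.1476.
Bypass flow = 0.1476×1390 = 205.23 kg/s.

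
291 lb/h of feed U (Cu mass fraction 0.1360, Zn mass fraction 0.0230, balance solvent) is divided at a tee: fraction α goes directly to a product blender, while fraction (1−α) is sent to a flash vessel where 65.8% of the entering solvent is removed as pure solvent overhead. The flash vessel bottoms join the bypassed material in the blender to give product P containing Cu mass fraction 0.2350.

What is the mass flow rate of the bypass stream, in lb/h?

All 291×0.136 = 39.576 lb/h of Cu reaches P, so P = 39.576/0.235 = 168.41 lb/h and vapour = 122.59 lb/h.
The evaporator receives (1−α)·291 of feed at 0.841 solvent and removes 0.658 of that solvent:
0.658×0.841×(1−α)×291 = 122.59
(1−α) = 122.59/161.03 = 0.7613;  α = 0.2387.
Bypass flow = 0.2387×291 = 69.467 lb/h.

69.47 lb/h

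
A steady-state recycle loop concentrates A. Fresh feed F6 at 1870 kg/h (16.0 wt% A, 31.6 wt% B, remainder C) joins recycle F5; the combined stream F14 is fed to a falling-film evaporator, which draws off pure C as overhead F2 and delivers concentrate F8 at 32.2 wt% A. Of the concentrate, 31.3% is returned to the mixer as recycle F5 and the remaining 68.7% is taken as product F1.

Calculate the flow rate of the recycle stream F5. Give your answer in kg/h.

Overall A balance (none leaves overhead): A in fresh feed = A in product, i.e. 1870×0.160 = (1−0.313)·F8·0.322.
F8 = 299.2/(0.322×0.687) = 1352.5 kg/h.
Recycle F5 = 0.313×1352.5 = 423.34 kg/h.

423.3 kg/h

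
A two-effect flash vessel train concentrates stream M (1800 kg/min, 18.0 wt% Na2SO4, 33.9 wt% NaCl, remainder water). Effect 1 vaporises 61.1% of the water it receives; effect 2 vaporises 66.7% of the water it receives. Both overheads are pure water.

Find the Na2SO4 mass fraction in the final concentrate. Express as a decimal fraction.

water in feed = 1800×0.481 = 865.8 kg/min.
After stage 1: water left = (1−0.611)×865.8 = 336.8; stream total = 1271 kg/min.
After stage 2: water left = (1−0.667)×336.8 = 112.15; final concentrate = 1046.4 kg/min.
Na2SO4 fraction = 324/1046.4 = 0.310.

0.310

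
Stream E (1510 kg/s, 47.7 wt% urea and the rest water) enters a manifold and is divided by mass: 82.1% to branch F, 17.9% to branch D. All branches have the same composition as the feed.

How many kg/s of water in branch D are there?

Branch D total = 0.179×1510 = 270.29 kg/s.
water in D = 0.523×270.29 = 141.36 kg/s.

141.4 kg/s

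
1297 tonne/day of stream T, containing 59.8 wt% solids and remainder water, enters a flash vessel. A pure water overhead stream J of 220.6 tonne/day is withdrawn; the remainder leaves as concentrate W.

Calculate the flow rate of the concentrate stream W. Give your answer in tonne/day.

1076 tonne/day

Concentrate = 1297 − 220.6 = 1076.4 tonne/day.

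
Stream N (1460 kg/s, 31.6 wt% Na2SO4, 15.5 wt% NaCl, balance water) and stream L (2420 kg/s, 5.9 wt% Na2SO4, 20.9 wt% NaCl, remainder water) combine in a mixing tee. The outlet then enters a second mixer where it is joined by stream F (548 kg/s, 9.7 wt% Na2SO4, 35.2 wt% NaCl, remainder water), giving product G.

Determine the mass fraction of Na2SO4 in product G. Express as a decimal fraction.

Overall, product flow = 4428 kg/s.
Na2SO4 in = 1460×0.316 + 2420×0.059 + 548×0.097 = 657.3 kg/s.
Na2SO4 fraction in G = 0.148.

0.148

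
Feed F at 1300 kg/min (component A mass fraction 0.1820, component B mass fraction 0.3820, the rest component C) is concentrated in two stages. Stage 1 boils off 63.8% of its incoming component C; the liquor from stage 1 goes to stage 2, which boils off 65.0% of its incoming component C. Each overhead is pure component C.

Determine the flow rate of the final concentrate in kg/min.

805 kg/min

component C in feed = 1300×0.436 = 566.8 kg/min.
After stage 1: component C left = (1−0.638)×566.8 = 205.18; stream total = 938.38 kg/min.
After stage 2: component C left = (1−0.650)×205.18 = 71.814; final concentrate = 805.01 kg/min.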